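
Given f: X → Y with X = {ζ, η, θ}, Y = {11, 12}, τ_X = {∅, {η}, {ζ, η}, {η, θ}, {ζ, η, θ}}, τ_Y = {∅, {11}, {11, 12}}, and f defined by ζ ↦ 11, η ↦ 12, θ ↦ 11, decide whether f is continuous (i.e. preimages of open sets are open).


f is NOT continuous.

Compute f^{-1}(U) for each U ∈ τ_Y:
  U = ∅: f^{-1}(U) = ∅ ∈ τ_X ✓.
  U = {11}: f^{-1}(U) = {ζ, θ} ∉ τ_X ✗.
  U = {11, 12}: f^{-1}(U) = {ζ, η, θ} ∈ τ_X ✓.
Found U = {11} with f^{-1}(U) = {ζ, θ} not in τ_X. Therefore f is NOT continuous.


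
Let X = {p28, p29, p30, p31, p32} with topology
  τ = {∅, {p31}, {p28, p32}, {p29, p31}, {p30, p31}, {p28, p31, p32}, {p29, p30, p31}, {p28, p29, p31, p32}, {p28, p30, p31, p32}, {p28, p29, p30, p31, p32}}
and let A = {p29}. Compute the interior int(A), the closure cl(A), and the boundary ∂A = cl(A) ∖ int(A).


int(A) = ∅, cl(A) = {p29}, ∂A = {p29}.

Closed sets in (X, τ) are complements of opens:
  closed(X, τ) = {∅, {p29}, {p30}, {p28, p32}, {p29, p30}, {p28, p29, p32}, {p28, p30, p32}, {p29, p30, p31}, {p28, p29, p30, p32}, {p28, p29, p30, p31, p32}}.
int(A) = ⋃ {U ∈ τ : U ⊆ A}. Opens contained in A: ∅.
Taking the union of these: int(A) = ∅.
cl(A) = ⋂ {C closed : A ⊆ C}. Closed sets containing A: {p29}, {p29, p30}, {p28, p29, p32}, {p29, p30, p31}, {p28, p29, p30, p32}, {p28, p29, p30, p31, p32}.
Intersecting these: cl(A) = {p29}.
∂A = cl(A) ∖ int(A) = {p29} ∖ ∅ = {p29}.


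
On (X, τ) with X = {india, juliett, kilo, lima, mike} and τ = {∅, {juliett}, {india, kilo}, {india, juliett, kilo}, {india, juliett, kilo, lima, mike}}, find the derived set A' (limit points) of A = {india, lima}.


A' = {kilo, lima, mike}

For each x ∈ X, list the open sets U ∈ τ with x ∈ U, then check whether U ∩ (A ∖ {x}) ≠ ∅ for every such U.
  x = india: open {india, kilo} ∋ x has {india, kilo} ∩ (A ∖ {india}) = ∅, so x is NOT a limit point.
  x = juliett: open {juliett} ∋ x has {juliett} ∩ (A ∖ {juliett}) = ∅, so x is NOT a limit point.
  x = kilo: opens ∋ x are {india, kilo}, {india, juliett, kilo}, {india, juliett, kilo, lima, mike}; each meets A ∖ {kilo}, so x IS a limit point.
  x = lima: opens ∋ x are {india, juliett, kilo, lima, mike}; each meets A ∖ {lima}, so x IS a limit point.
  x = mike: opens ∋ x are {india, juliett, kilo, lima, mike}; each meets A ∖ {mike}, so x IS a limit point.
Collecting: A' = {kilo, lima, mike}.


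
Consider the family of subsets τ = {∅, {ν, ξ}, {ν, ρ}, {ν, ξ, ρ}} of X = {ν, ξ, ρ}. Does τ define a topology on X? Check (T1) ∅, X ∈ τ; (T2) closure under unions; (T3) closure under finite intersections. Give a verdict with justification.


τ is NOT a topology on X.

Axiom (T1): ∅ ∈ τ? Yes; X ∈ τ? Yes.
Axiom (T2/T3): check pairwise unions and intersections of members of τ.
Counterexample for (T3): {ν, ξ} ∩ {ν, ρ} = {ν} ∉ τ. Therefore τ is NOT a topology.


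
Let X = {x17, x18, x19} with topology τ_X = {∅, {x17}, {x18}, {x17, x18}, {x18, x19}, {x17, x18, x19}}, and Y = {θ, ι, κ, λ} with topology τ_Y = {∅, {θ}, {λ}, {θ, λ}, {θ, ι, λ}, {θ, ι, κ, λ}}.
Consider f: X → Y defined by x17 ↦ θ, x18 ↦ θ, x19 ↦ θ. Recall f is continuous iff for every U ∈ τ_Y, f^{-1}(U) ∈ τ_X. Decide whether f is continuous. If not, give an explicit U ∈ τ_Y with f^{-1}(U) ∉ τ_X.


f IS continuous.

Compute f^{-1}(U) for each U ∈ τ_Y:
  U = ∅: f^{-1}(U) = ∅ ∈ τ_X ✓.
  U = {θ}: f^{-1}(U) = {x17, x18, x19} ∈ τ_X ✓.
  U = {λ}: f^{-1}(U) = ∅ ∈ τ_X ✓.
  U = {θ, λ}: f^{-1}(U) = {x17, x18, x19} ∈ τ_X ✓.
  U = {θ, ι, λ}: f^{-1}(U) = {x17, x18, x19} ∈ τ_X ✓.
  U = {θ, ι, κ, λ}: f^{-1}(U) = {x17, x18, x19} ∈ τ_X ✓.
Every preimage lies in τ_X, so f IS continuous.


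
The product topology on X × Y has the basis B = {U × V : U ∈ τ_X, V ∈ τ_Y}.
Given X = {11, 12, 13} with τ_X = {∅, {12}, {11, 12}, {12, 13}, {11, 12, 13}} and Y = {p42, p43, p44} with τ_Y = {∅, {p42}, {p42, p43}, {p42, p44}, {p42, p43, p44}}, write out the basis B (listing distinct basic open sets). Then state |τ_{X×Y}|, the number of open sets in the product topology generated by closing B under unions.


Basis B = {∅ × ∅, {12} × {p42}, {11, 12} × {p42}, {12} × {p42, p43}, {12} × {p42, p44}, {12, 13} × {p42}, {11, 12, 13} × {p42}, {12} × {p42, p43, p44}, {11, 12} × {p42, p43}, {11, 12} × {p42, p44}, {12, 13} × {p42, p43}, {12, 13} × {p42, p44}, {11, 12} × {p42, p43, p44}, {11, 12, 13} × {p42, p43}, {11, 12, 13} × {p42, p44}, {12, 13} × {p42, p43, p44}, {11, 12, 13} × {p42, p43, p44}}; |τ_{X×Y}| = 48.

Enumerate products U × V with U ∈ τ_X, V ∈ τ_Y (deduplicated):
  ∅ × ∅ = {} (∅)
  {12} × {p42} = {(12,p42)}
  {11, 12} × {p42} = {(11,p42), (12,p42)}
  {12} × {p42, p43} = {(12,p42), (12,p43)}
  {12} × {p42, p44} = {(12,p42), (12,p44)}
  {12, 13} × {p42} = {(12,p42), (13,p42)}
  {11, 12, 13} × {p42} = {(11,p42), (12,p42), (13,p42)}
  {12} × {p42, p43, p44} = {(12,p42), (12,p43), (12,p44)}
  {11, 12} × {p42, p43} = {(11,p42), (11,p43), (12,p42), (12,p43)}
  {11, 12} × {p42, p44} = {(11,p42), (11,p44), (12,p42), (12,p44)}
  {12, 13} × {p42, p43} = {(12,p42), (12,p43), (13,p42), (13,p43)}
  {12, 13} × {p42, p44} = {(12,p42), (12,p44), (13,p42), (13,p44)}
  {11, 12} × {p42, p43, p44} = {(11,p42), (11,p43), (11,p44), (12,p42), (12,p43), (12,p44)}
  {11, 12, 13} × {p42, p43} = {(11,p42), (11,p43), (12,p42), (12,p43), (13,p42), (13,p43)}
  {11, 12, 13} × {p42, p44} = {(11,p42), (11,p44), (12,p42), (12,p44), (13,p42), (13,p44)}
  {12, 13} × {p42, p43, p44} = {(12,p42), (12,p43), (12,p44), (13,p42), (13,p43), (13,p44)}
  {11, 12, 13} × {p42, p43, p44} = {(11,p42), (11,p43), (11,p44), (12,p42), (12,p43), (12,p44), (13,p42), (13,p43), (13,p44)}
These 17 distinct sets form the basis B.
Close under arbitrary unions to get τ_{X×Y}; counting gives |τ_{X×Y}| = 48.


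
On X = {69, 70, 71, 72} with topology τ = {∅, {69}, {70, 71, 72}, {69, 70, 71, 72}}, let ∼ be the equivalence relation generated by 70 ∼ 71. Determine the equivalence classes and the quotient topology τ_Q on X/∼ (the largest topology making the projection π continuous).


X/∼ = {[69], [70=71], [72]}; |τ_Q| = 4.

Equivalence classes: [69], [70=71], [72].
Quotient map π: X → X/∼ sends 69 ↦ [69], 70 ↦ [70=71], 71 ↦ [70=71], 72 ↦ [72].
For each subset V ⊆ X/∼, compute π^{-1}(V) ⊆ X and check whether π^{-1}(V) ∈ τ. V is open in τ_Q iff π^{-1}(V) ∈ τ.
  V = {}: π^{-1}(V) = ∅ ∈ τ ✓.
  V = {[69]}: π^{-1}(V) = {69} ∈ τ ✓.
  V = {[70=71]}: π^{-1}(V) = {70, 71} ∉ τ ✗.
  V = {[69], [70=71]}: π^{-1}(V) = {69, 70, 71} ∉ τ ✗.
  V = {[72]}: π^{-1}(V) = {72} ∉ τ ✗.
  V = {[69], [72]}: π^{-1}(V) = {69, 72} ∉ τ ✗.
  V = {[70=71], [72]}: π^{-1}(V) = {70, 71, 72} ∈ τ ✓.
  V = {[69], [70=71], [72]}: π^{-1}(V) = {69, 70, 71, 72} ∈ τ ✓.
Open sets in the quotient: τ_Q = {{}, {[69]}, {[70=71], [72]}, {[69], [70=71], [72]}} (4 elements).


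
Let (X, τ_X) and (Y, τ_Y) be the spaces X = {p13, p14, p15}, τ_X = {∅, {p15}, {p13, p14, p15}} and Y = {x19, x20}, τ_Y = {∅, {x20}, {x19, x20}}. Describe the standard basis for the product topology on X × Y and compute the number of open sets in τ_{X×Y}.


Basis B = {∅ × ∅, {p15} × {x20}, {p15} × {x19, x20}, {p13, p14, p15} × {x20}, {p13, p14, p15} × {x19, x20}}; |τ_{X×Y}| = 6.

Enumerate products U × V with U ∈ τ_X, V ∈ τ_Y (deduplicated):
  ∅ × ∅ = {} (∅)
  {p15} × {x20} = {(p15,x20)}
  {p15} × {x19, x20} = {(p15,x19), (p15,x20)}
  {p13, p14, p15} × {x20} = {(p13,x20), (p14,x20), (p15,x20)}
  {p13, p14, p15} × {x19, x20} = {(p13,x19), (p13,x20), (p14,x19), (p14,x20), (p15,x19), (p15,x20)}
These 5 distinct sets form the basis B.
Close under arbitrary unions to get τ_{X×Y}; counting gives |τ_{X×Y}| = 6.


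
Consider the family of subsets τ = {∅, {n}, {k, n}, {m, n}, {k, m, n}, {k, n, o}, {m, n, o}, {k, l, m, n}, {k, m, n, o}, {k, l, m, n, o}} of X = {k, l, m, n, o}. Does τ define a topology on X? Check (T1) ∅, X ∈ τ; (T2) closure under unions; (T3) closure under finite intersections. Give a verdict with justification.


τ is NOT a topology on X.

Axiom (T1): ∅ ∈ τ? Yes; X ∈ τ? Yes.
Axiom (T2/T3): check pairwise unions and intersections of members of τ.
Counterexample for (T3): {k, n, o} ∩ {m, n, o} = {n, o} ∉ τ. Therefore τ is NOT a topology.


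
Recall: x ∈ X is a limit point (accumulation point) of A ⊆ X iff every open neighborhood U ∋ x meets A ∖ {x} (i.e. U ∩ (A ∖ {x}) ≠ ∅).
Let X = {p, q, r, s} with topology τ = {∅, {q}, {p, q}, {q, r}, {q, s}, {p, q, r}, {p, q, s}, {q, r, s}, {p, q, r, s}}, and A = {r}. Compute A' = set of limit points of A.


A' = ∅

For each x ∈ X, list the open sets U ∈ τ with x ∈ U, then check whether U ∩ (A ∖ {x}) ≠ ∅ for every such U.
  x = p: open {p, q} ∋ x has {p, q} ∩ (A ∖ {p}) = ∅, so x is NOT a limit point.
  x = q: open {q} ∋ x has {q} ∩ (A ∖ {q}) = ∅, so x is NOT a limit point.
  x = r: open {q, r} ∋ x has {q, r} ∩ (A ∖ {r}) = ∅, so x is NOT a limit point.
  x = s: open {q, s} ∋ x has {q, s} ∩ (A ∖ {s}) = ∅, so x is NOT a limit point.
Collecting: A' = ∅.


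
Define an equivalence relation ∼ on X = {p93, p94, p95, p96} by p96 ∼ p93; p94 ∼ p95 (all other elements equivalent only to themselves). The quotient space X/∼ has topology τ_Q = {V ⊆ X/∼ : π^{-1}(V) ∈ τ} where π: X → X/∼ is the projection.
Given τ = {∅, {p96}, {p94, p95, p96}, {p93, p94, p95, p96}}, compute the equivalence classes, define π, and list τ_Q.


X/∼ = {[p93=p96], [p94=p95]}; |τ_Q| = 2.

Equivalence classes: [p93=p96], [p94=p95].
Quotient map π: X → X/∼ sends p93 ↦ [p93=p96], p94 ↦ [p94=p95], p95 ↦ [p94=p95], p96 ↦ [p93=p96].
For each subset V ⊆ X/∼, compute π^{-1}(V) ⊆ X and check whether π^{-1}(V) ∈ τ. V is open in τ_Q iff π^{-1}(V) ∈ τ.
  V = {}: π^{-1}(V) = ∅ ∈ τ ✓.
  V = {[p93=p96]}: π^{-1}(V) = {p93, p96} ∉ τ ✗.
  V = {[p94=p95]}: π^{-1}(V) = {p94, p95} ∉ τ ✗.
  V = {[p93=p96], [p94=p95]}: π^{-1}(V) = {p93, p94, p95, p96} ∈ τ ✓.
Open sets in the quotient: τ_Q = {{}, {[p93=p96], [p94=p95]}} (2 elements).


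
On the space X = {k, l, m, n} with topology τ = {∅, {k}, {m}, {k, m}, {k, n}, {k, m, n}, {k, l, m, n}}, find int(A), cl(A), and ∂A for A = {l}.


int(A) = ∅, cl(A) = {l}, ∂A = {l}.

Closed sets in (X, τ) are complements of opens:
  closed(X, τ) = {∅, {l}, {l, m}, {l, n}, {k, l, n}, {l, m, n}, {k, l, m, n}}.
int(A) = ⋃ {U ∈ τ : U ⊆ A}. Opens contained in A: ∅.
Taking the union of these: int(A) = ∅.
cl(A) = ⋂ {C closed : A ⊆ C}. Closed sets containing A: {l}, {l, m}, {l, n}, {k, l, n}, {l, m, n}, {k, l, m, n}.
Intersecting these: cl(A) = {l}.
∂A = cl(A) ∖ int(A) = {l} ∖ ∅ = {l}.


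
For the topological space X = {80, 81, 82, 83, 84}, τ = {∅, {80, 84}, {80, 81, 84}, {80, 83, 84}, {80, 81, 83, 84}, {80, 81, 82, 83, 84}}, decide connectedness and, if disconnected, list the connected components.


(X, τ) is connected.

Find clopen sets (U ∈ τ with X ∖ U ∈ τ):
  U = ∅, X ∖ U = {80, 81, 82, 83, 84} — both open, so U is clopen.
  U = {80, 81, 82, 83, 84}, X ∖ U = ∅ — both open, so U is clopen.
Only trivial clopens (∅ and X) exist, so (X, τ) is connected.
Compute connected components by grouping points that agree on all clopens:
  component: {80, 81, 82, 83, 84}


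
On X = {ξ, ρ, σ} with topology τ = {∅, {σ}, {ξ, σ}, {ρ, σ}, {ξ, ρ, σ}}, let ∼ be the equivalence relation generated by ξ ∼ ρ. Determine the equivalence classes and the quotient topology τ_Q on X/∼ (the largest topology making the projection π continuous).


X/∼ = {[ξ=ρ], [σ]}; |τ_Q| = 3.

Equivalence classes: [ξ=ρ], [σ].
Quotient map π: X → X/∼ sends ξ ↦ [ξ=ρ], ρ ↦ [ξ=ρ], σ ↦ [σ].
For each subset V ⊆ X/∼, compute π^{-1}(V) ⊆ X and check whether π^{-1}(V) ∈ τ. V is open in τ_Q iff π^{-1}(V) ∈ τ.
  V = {}: π^{-1}(V) = ∅ ∈ τ ✓.
  V = {[ξ=ρ]}: π^{-1}(V) = {ξ, ρ} ∉ τ ✗.
  V = {[σ]}: π^{-1}(V) = {σ} ∈ τ ✓.
  V = {[ξ=ρ], [σ]}: π^{-1}(V) = {ξ, ρ, σ} ∈ τ ✓.
Open sets in the quotient: τ_Q = {{}, {[σ]}, {[ξ=ρ], [σ]}} (3 elements).


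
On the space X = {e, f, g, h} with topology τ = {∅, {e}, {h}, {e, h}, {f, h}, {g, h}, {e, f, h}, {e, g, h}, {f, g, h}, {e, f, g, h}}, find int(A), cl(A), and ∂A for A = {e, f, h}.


int(A) = {e, f, h}, cl(A) = {e, f, g, h}, ∂A = {g}.

Closed sets in (X, τ) are complements of opens:
  closed(X, τ) = {∅, {e}, {f}, {g}, {e, f}, {e, g}, {f, g}, {e, f, g}, {f, g, h}, {e, f, g, h}}.
int(A) = ⋃ {U ∈ τ : U ⊆ A}. Opens contained in A: ∅, {e}, {h}, {e, h}, {f, h}, {e, f, h}.
Taking the union of these: int(A) = {e, f, h}.
cl(A) = ⋂ {C closed : A ⊆ C}. Closed sets containing A: {e, f, g, h}.
Intersecting these: cl(A) = {e, f, g, h}.
∂A = cl(A) ∖ int(A) = {e, f, g, h} ∖ {e, f, h} = {g}.


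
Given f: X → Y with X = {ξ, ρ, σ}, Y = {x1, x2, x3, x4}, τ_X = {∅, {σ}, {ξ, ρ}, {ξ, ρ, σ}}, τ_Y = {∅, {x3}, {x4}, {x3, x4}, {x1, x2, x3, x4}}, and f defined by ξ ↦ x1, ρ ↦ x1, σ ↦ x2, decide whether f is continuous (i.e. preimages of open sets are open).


f IS continuous.

Compute f^{-1}(U) for each U ∈ τ_Y:
  U = ∅: f^{-1}(U) = ∅ ∈ τ_X ✓.
  U = {x3}: f^{-1}(U) = ∅ ∈ τ_X ✓.
  U = {x4}: f^{-1}(U) = ∅ ∈ τ_X ✓.
  U = {x3, x4}: f^{-1}(U) = ∅ ∈ τ_X ✓.
  U = {x1, x2, x3, x4}: f^{-1}(U) = {ξ, ρ, σ} ∈ τ_X ✓.
Every preimage lies in τ_X, so f IS continuous.


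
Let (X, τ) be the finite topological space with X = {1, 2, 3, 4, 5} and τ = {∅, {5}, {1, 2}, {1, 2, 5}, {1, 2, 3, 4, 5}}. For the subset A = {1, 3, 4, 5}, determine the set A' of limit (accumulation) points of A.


A' = {2, 3, 4}

For each x ∈ X, list the open sets U ∈ τ with x ∈ U, then check whether U ∩ (A ∖ {x}) ≠ ∅ for every such U.
  x = 1: open {1, 2} ∋ x has {1, 2} ∩ (A ∖ {1}) = ∅, so x is NOT a limit point.
  x = 2: opens ∋ x are {1, 2}, {1, 2, 5}, {1, 2, 3, 4, 5}; each meets A ∖ {2}, so x IS a limit point.
  x = 3: opens ∋ x are {1, 2, 3, 4, 5}; each meets A ∖ {3}, so x IS a limit point.
  x = 4: opens ∋ x are {1, 2, 3, 4, 5}; each meets A ∖ {4}, so x IS a limit point.
  x = 5: open {5} ∋ x has {5} ∩ (A ∖ {5}) = ∅, so x is NOT a limit point.
Collecting: A' = {2, 3, 4}.


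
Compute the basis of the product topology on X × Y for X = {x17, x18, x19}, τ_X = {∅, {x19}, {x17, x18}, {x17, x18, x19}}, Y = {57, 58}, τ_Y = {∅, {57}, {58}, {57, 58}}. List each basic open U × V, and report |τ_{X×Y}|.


Basis B = {∅ × ∅, {x19} × {57}, {x19} × {58}, {x17, x18} × {57}, {x17, x18} × {58}, {x19} × {57, 58}, {x17, x18, x19} × {57}, {x17, x18, x19} × {58}, {x17, x18} × {57, 58}, {x17, x18, x19} × {57, 58}}; |τ_{X×Y}| = 16.

Enumerate products U × V with U ∈ τ_X, V ∈ τ_Y (deduplicated):
  ∅ × ∅ = {} (∅)
  {x19} × {57} = {(x19,57)}
  {x19} × {58} = {(x19,58)}
  {x17, x18} × {57} = {(x17,57), (x18,57)}
  {x17, x18} × {58} = {(x17,58), (x18,58)}
  {x19} × {57, 58} = {(x19,57), (x19,58)}
  {x17, x18, x19} × {57} = {(x17,57), (x18,57), (x19,57)}
  {x17, x18, x19} × {58} = {(x17,58), (x18,58), (x19,58)}
  {x17, x18} × {57, 58} = {(x17,57), (x17,58), (x18,57), (x18,58)}
  {x17, x18, x19} × {57, 58} = {(x17,57), (x17,58), (x18,57), (x18,58), (x19,57), (x19,58)}
These 10 distinct sets form the basis B.
Close under arbitrary unions to get τ_{X×Y}; counting gives |τ_{X×Y}| = 16.


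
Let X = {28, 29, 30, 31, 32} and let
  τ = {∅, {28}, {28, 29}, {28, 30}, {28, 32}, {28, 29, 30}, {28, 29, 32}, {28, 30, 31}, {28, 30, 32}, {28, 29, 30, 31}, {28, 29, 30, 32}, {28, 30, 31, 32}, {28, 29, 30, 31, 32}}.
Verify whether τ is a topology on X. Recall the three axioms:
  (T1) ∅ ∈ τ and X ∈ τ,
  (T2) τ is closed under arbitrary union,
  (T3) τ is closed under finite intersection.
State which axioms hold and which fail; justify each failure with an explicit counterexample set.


τ IS a topology on X.

Axiom (T1): ∅ ∈ τ? Yes; X ∈ τ? Yes.
Axiom (T2/T3): check pairwise unions and intersections of members of τ.
All pairwise intersections and unions checked — each lies in τ. Therefore τ satisfies (T1), (T2), (T3): it IS a topology on X.


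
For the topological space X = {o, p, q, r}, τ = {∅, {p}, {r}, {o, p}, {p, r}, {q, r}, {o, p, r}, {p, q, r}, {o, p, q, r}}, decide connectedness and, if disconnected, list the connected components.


(X, τ) is disconnected; components = [{o, p}, {q, r}].

Find clopen sets (U ∈ τ with X ∖ U ∈ τ):
  U = ∅, X ∖ U = {o, p, q, r} — both open, so U is clopen.
  U = {o, p}, X ∖ U = {q, r} — both open, so U is clopen.
  U = {q, r}, X ∖ U = {o, p} — both open, so U is clopen.
  U = {o, p, q, r}, X ∖ U = ∅ — both open, so U is clopen.
Nontrivial clopen(s) exist: e.g. {q, r}. So (X, τ) is disconnected.
Compute connected components by grouping points that agree on all clopens:
  component: {o, p}
  component: {q, r}


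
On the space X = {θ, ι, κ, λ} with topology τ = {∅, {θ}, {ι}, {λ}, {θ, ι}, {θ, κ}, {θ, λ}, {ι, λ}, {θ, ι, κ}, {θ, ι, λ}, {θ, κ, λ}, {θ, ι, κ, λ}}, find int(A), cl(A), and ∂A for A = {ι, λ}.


int(A) = {ι, λ}, cl(A) = {ι, λ}, ∂A = ∅.

Closed sets in (X, τ) are complements of opens:
  closed(X, τ) = {∅, {ι}, {κ}, {λ}, {θ, κ}, {ι, κ}, {ι, λ}, {κ, λ}, {θ, ι, κ}, {θ, κ, λ}, {ι, κ, λ}, {θ, ι, κ, λ}}.
int(A) = ⋃ {U ∈ τ : U ⊆ A}. Opens contained in A: ∅, {ι}, {λ}, {ι, λ}.
Taking the union of these: int(A) = {ι, λ}.
cl(A) = ⋂ {C closed : A ⊆ C}. Closed sets containing A: {ι, λ}, {ι, κ, λ}, {θ, ι, κ, λ}.
Intersecting these: cl(A) = {ι, λ}.
∂A = cl(A) ∖ int(A) = {ι, λ} ∖ {ι, λ} = ∅.


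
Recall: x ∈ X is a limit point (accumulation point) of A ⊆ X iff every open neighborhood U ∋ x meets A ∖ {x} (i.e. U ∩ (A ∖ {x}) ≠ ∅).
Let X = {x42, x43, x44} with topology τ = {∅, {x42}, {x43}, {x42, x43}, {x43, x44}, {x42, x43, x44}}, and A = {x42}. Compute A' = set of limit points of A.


A' = ∅

For each x ∈ X, list the open sets U ∈ τ with x ∈ U, then check whether U ∩ (A ∖ {x}) ≠ ∅ for every such U.
  x = x42: open {x42} ∋ x has {x42} ∩ (A ∖ {x42}) = ∅, so x is NOT a limit point.
  x = x43: open {x43} ∋ x has {x43} ∩ (A ∖ {x43}) = ∅, so x is NOT a limit point.
  x = x44: open {x43, x44} ∋ x has {x43, x44} ∩ (A ∖ {x44}) = ∅, so x is NOT a limit point.
Collecting: A' = ∅.


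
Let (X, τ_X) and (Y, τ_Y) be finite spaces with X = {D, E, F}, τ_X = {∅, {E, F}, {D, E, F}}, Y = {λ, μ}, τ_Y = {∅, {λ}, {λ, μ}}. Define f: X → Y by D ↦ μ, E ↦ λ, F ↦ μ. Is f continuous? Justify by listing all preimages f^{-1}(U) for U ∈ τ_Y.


f is NOT continuous.

Compute f^{-1}(U) for each U ∈ τ_Y:
  U = ∅: f^{-1}(U) = ∅ ∈ τ_X ✓.
  U = {λ}: f^{-1}(U) = {E} ∉ τ_X ✗.
  U = {λ, μ}: f^{-1}(U) = {D, E, F} ∈ τ_X ✓.
Found U = {λ} with f^{-1}(U) = {E} not in τ_X. Therefore f is NOT continuous.


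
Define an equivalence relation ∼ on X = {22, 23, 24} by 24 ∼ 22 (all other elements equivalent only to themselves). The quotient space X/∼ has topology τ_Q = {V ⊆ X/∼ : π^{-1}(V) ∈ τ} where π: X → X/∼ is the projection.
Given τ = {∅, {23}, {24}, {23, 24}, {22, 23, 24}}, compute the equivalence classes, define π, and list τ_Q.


X/∼ = {[22=24], [23]}; |τ_Q| = 3.

Equivalence classes: [22=24], [23].
Quotient map π: X → X/∼ sends 22 ↦ [22=24], 23 ↦ [23], 24 ↦ [22=24].
For each subset V ⊆ X/∼, compute π^{-1}(V) ⊆ X and check whether π^{-1}(V) ∈ τ. V is open in τ_Q iff π^{-1}(V) ∈ τ.
  V = {}: π^{-1}(V) = ∅ ∈ τ ✓.
  V = {[22=24]}: π^{-1}(V) = {22, 24} ∉ τ ✗.
  V = {[23]}: π^{-1}(V) = {23} ∈ τ ✓.
  V = {[22=24], [23]}: π^{-1}(V) = {22, 23, 24} ∈ τ ✓.
Open sets in the quotient: τ_Q = {{}, {[23]}, {[22=24], [23]}} (3 elements).


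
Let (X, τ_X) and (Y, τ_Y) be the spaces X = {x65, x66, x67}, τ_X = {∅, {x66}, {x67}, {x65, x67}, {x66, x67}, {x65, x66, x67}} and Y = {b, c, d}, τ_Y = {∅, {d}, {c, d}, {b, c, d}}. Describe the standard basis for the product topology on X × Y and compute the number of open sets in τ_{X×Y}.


Basis B = {∅ × ∅, {x66} × {d}, {x67} × {d}, {x65, x67} × {d}, {x66} × {c, d}, {x66, x67} × {d}, {x67} × {c, d}, {x65, x66, x67} × {d}, {x66} × {b, c, d}, {x67} × {b, c, d}, {x65, x67} × {c, d}, {x66, x67} × {c, d}, {x65, x67} × {b, c, d}, {x65, x66, x67} × {c, d}, {x66, x67} × {b, c, d}, {x65, x66, x67} × {b, c, d}}; |τ_{X×Y}| = 40.

Enumerate products U × V with U ∈ τ_X, V ∈ τ_Y (deduplicated):
  ∅ × ∅ = {} (∅)
  {x66} × {d} = {(x66,d)}
  {x67} × {d} = {(x67,d)}
  {x65, x67} × {d} = {(x65,d), (x67,d)}
  {x66} × {c, d} = {(x66,c), (x66,d)}
  {x66, x67} × {d} = {(x66,d), (x67,d)}
  {x67} × {c, d} = {(x67,c), (x67,d)}
  {x65, x66, x67} × {d} = {(x65,d), (x66,d), (x67,d)}
  {x66} × {b, c, d} = {(x66,b), (x66,c), (x66,d)}
  {x67} × {b, c, d} = {(x67,b), (x67,c), (x67,d)}
  {x65, x67} × {c, d} = {(x65,c), (x65,d), (x67,c), (x67,d)}
  {x66, x67} × {c, d} = {(x66,c), (x66,d), (x67,c), (x67,d)}
  {x65, x67} × {b, c, d} = {(x65,b), (x65,c), (x65,d), (x67,b), (x67,c), (x67,d)}
  {x65, x66, x67} × {c, d} = {(x65,c), (x65,d), (x66,c), (x66,d), (x67,c), (x67,d)}
  {x66, x67} × {b, c, d} = {(x66,b), (x66,c), (x66,d), (x67,b), (x67,c), (x67,d)}
  {x65, x66, x67} × {b, c, d} = {(x65,b), (x65,c), (x65,d), (x66,b), (x66,c), (x66,d), (x67,b), (x67,c), (x67,d)}
These 16 distinct sets form the basis B.
Close under arbitrary unions to get τ_{X×Y}; counting gives |τ_{X×Y}| = 40.


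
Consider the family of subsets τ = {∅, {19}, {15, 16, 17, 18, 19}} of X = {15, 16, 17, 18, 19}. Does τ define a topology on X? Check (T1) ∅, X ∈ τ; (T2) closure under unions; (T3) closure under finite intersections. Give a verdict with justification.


τ IS a topology on X.

Axiom (T1): ∅ ∈ τ? Yes; X ∈ τ? Yes.
Axiom (T2/T3): check pairwise unions and intersections of members of τ.
All pairwise intersections and unions checked — each lies in τ. Therefore τ satisfies (T1), (T2), (T3): it IS a topology on X.


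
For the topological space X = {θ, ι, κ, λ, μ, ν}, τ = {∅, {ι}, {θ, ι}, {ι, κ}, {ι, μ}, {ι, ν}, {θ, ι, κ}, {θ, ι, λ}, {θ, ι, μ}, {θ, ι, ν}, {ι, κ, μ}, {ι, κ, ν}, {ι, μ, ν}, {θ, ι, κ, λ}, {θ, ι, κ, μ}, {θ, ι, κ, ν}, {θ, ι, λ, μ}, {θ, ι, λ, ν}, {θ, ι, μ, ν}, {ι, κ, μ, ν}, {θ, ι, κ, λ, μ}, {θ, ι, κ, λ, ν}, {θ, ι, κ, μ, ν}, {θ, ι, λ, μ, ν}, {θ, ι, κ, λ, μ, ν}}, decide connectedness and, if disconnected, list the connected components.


(X, τ) is connected.

Find clopen sets (U ∈ τ with X ∖ U ∈ τ):
  U = ∅, X ∖ U = {θ, ι, κ, λ, μ, ν} — both open, so U is clopen.
  U = {θ, ι, κ, λ, μ, ν}, X ∖ U = ∅ — both open, so U is clopen.
Only trivial clopens (∅ and X) exist, so (X, τ) is connected.
Compute connected components by grouping points that agree on all clopens:
  component: {θ, ι, κ, λ, μ, ν}


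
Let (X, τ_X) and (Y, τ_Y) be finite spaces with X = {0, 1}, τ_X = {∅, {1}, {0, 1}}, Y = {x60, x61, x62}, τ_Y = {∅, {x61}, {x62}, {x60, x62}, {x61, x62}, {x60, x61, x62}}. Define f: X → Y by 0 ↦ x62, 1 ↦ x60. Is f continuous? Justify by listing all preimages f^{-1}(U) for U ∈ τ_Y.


f is NOT continuous.

Compute f^{-1}(U) for each U ∈ τ_Y:
  U = ∅: f^{-1}(U) = ∅ ∈ τ_X ✓.
  U = {x61}: f^{-1}(U) = ∅ ∈ τ_X ✓.
  U = {x62}: f^{-1}(U) = {0} ∉ τ_X ✗.
  U = {x60, x62}: f^{-1}(U) = {0, 1} ∈ τ_X ✓.
  U = {x61, x62}: f^{-1}(U) = {0} ∉ τ_X ✗.
  U = {x60, x61, x62}: f^{-1}(U) = {0, 1} ∈ τ_X ✓.
Found U = {x62} with f^{-1}(U) = {0} not in τ_X. Therefore f is NOT continuous.


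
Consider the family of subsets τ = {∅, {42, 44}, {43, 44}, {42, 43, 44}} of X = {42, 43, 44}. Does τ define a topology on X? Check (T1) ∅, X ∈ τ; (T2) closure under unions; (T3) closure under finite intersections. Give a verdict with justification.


τ is NOT a topology on X.

Axiom (T1): ∅ ∈ τ? Yes; X ∈ τ? Yes.
Axiom (T2/T3): check pairwise unions and intersections of members of τ.
Counterexample for (T3): {42, 44} ∩ {43, 44} = {44} ∉ τ. Therefore τ is NOT a topology.


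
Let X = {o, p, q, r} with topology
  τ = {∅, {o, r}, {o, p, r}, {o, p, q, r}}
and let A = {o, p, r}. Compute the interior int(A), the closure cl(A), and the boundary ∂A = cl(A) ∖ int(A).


int(A) = {o, p, r}, cl(A) = {o, p, q, r}, ∂A = {q}.

Closed sets in (X, τ) are complements of opens:
  closed(X, τ) = {∅, {q}, {p, q}, {o, p, q, r}}.
int(A) = ⋃ {U ∈ τ : U ⊆ A}. Opens contained in A: ∅, {o, r}, {o, p, r}.
Taking the union of these: int(A) = {o, p, r}.
cl(A) = ⋂ {C closed : A ⊆ C}. Closed sets containing A: {o, p, q, r}.
Intersecting these: cl(A) = {o, p, q, r}.
∂A = cl(A) ∖ int(A) = {o, p, q, r} ∖ {o, p, r} = {q}.


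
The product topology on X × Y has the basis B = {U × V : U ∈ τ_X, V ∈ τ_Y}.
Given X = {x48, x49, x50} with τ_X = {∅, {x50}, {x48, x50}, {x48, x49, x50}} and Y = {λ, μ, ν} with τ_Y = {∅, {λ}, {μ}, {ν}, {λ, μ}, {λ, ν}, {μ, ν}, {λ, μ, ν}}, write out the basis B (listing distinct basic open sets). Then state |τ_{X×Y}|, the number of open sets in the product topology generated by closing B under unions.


Basis B = {∅ × ∅, {x50} × {λ}, {x50} × {μ}, {x50} × {ν}, {x48, x50} × {λ}, {x48, x50} × {μ}, {x48, x50} × {ν}, {x50} × {λ, μ}, {x50} × {λ, ν}, {x50} × {μ, ν}, {x48, x49, x50} × {λ}, {x48, x49, x50} × {μ}, {x48, x49, x50} × {ν}, {x50} × {λ, μ, ν}, {x48, x50} × {λ, μ}, {x48, x50} × {λ, ν}, {x48, x50} × {μ, ν}, {x48, x50} × {λ, μ, ν}, {x48, x49, x50} × {λ, μ}, {x48, x49, x50} × {λ, ν}, {x48, x49, x50} × {μ, ν}, {x48, x49, x50} × {λ, μ, ν}}; |τ_{X×Y}| = 64.

Enumerate products U × V with U ∈ τ_X, V ∈ τ_Y (deduplicated):
  ∅ × ∅ = {} (∅)
  {x50} × {λ} = {(x50,λ)}
  {x50} × {μ} = {(x50,μ)}
  {x50} × {ν} = {(x50,ν)}
  {x48, x50} × {λ} = {(x48,λ), (x50,λ)}
  {x48, x50} × {μ} = {(x48,μ), (x50,μ)}
  {x48, x50} × {ν} = {(x48,ν), (x50,ν)}
  {x50} × {λ, μ} = {(x50,λ), (x50,μ)}
  {x50} × {λ, ν} = {(x50,λ), (x50,ν)}
  {x50} × {μ, ν} = {(x50,μ), (x50,ν)}
  {x48, x49, x50} × {λ} = {(x48,λ), (x49,λ), (x50,λ)}
  {x48, x49, x50} × {μ} = {(x48,μ), (x49,μ), (x50,μ)}
  {x48, x49, x50} × {ν} = {(x48,ν), (x49,ν), (x50,ν)}
  {x50} × {λ, μ, ν} = {(x50,λ), (x50,μ), (x50,ν)}
  {x48, x50} × {λ, μ} = {(x48,λ), (x48,μ), (x50,λ), (x50,μ)}
  {x48, x50} × {λ, ν} = {(x48,λ), (x48,ν), (x50,λ), (x50,ν)}
  {x48, x50} × {μ, ν} = {(x48,μ), (x48,ν), (x50,μ), (x50,ν)}
  {x48, x50} × {λ, μ, ν} = {(x48,λ), (x48,μ), (x48,ν), (x50,λ), (x50,μ), (x50,ν)}
  {x48, x49, x50} × {λ, μ} = {(x48,λ), (x48,μ), (x49,λ), (x49,μ), (x50,λ), (x50,μ)}
  {x48, x49, x50} × {λ, ν} = {(x48,λ), (x48,ν), (x49,λ), (x49,ν), (x50,λ), (x50,ν)}
  {x48, x49, x50} × {μ, ν} = {(x48,μ), (x48,ν), (x49,μ), (x49,ν), (x50,μ), (x50,ν)}
  {x48, x49, x50} × {λ, μ, ν} = {(x48,λ), (x48,μ), (x48,ν), (x49,λ), (x49,μ), (x49,ν), (x50,λ), (x50,μ), (x50,ν)}
These 22 distinct sets form the basis B.
Close under arbitrary unions to get τ_{X×Y}; counting gives |τ_{X×Y}| = 64.


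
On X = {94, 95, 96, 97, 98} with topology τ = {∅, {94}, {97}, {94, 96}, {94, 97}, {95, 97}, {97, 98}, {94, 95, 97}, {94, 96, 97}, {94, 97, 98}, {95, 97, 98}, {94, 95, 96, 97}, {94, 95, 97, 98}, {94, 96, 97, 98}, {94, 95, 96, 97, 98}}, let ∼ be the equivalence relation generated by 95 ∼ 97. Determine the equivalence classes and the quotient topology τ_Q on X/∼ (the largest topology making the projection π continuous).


X/∼ = {[94], [95=97], [96], [98]}; |τ_Q| = 9.

Equivalence classes: [94], [95=97], [96], [98].
Quotient map π: X → X/∼ sends 94 ↦ [94], 95 ↦ [95=97], 96 ↦ [96], 97 ↦ [95=97], 98 ↦ [98].
For each subset V ⊆ X/∼, compute π^{-1}(V) ⊆ X and check whether π^{-1}(V) ∈ τ. V is open in τ_Q iff π^{-1}(V) ∈ τ.
  V = {}: π^{-1}(V) = ∅ ∈ τ ✓.
  V = {[94]}: π^{-1}(V) = {94} ∈ τ ✓.
  V = {[95=97]}: π^{-1}(V) = {95, 97} ∈ τ ✓.
  V = {[94], [95=97]}: π^{-1}(V) = {94, 95, 97} ∈ τ ✓.
  V = {[96]}: π^{-1}(V) = {96} ∉ τ ✗.
  V = {[94], [96]}: π^{-1}(V) = {94, 96} ∈ τ ✓.
  V = {[95=97], [96]}: π^{-1}(V) = {95, 96, 97} ∉ τ ✗.
  V = {[94], [95=97], [96]}: π^{-1}(V) = {94, 95, 96, 97} ∈ τ ✓.
  V = {[98]}: π^{-1}(V) = {98} ∉ τ ✗.
  V = {[94], [98]}: π^{-1}(V) = {94, 98} ∉ τ ✗.
  V = {[95=97], [98]}: π^{-1}(V) = {95, 97, 98} ∈ τ ✓.
  V = {[94], [95=97], [98]}: π^{-1}(V) = {94, 95, 97, 98} ∈ τ ✓.
  V = {[96], [98]}: π^{-1}(V) = {96, 98} ∉ τ ✗.
  V = {[94], [96], [98]}: π^{-1}(V) = {94, 96, 98} ∉ τ ✗.
  V = {[95=97], [96], [98]}: π^{-1}(V) = {95, 96, 97, 98} ∉ τ ✗.
  V = {[94], [95=97], [96], [98]}: π^{-1}(V) = {94, 95, 96, 97, 98} ∈ τ ✓.
Open sets in the quotient: τ_Q = {{}, {[94]}, {[95=97]}, {[94], [95=97]}, {[94], [96]}, {[94], [95=97], [96]}, {[95=97], [98]}, {[94], [95=97], [98]}, {[94], [95=97], [96], [98]}} (9 elements).


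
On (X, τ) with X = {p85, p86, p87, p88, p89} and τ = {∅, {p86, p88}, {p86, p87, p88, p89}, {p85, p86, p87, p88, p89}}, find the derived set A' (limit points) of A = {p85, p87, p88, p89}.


A' = {p85, p86, p87, p89}

For each x ∈ X, list the open sets U ∈ τ with x ∈ U, then check whether U ∩ (A ∖ {x}) ≠ ∅ for every such U.
  x = p85: opens ∋ x are {p85, p86, p87, p88, p89}; each meets A ∖ {p85}, so x IS a limit point.
  x = p86: opens ∋ x are {p86, p88}, {p86, p87, p88, p89}, {p85, p86, p87, p88, p89}; each meets A ∖ {p86}, so x IS a limit point.
  x = p87: opens ∋ x are {p86, p87, p88, p89}, {p85, p86, p87, p88, p89}; each meets A ∖ {p87}, so x IS a limit point.
  x = p88: open {p86, p88} ∋ x has {p86, p88} ∩ (A ∖ {p88}) = ∅, so x is NOT a limit point.
  x = p89: opens ∋ x are {p86, p87, p88, p89}, {p85, p86, p87, p88, p89}; each meets A ∖ {p89}, so x IS a limit point.
Collecting: A' = {p85, p86, p87, p89}.


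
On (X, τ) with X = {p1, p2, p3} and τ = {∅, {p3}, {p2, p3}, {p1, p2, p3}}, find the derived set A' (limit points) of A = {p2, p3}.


A' = {p1, p2}

For each x ∈ X, list the open sets U ∈ τ with x ∈ U, then check whether U ∩ (A ∖ {x}) ≠ ∅ for every such U.
  x = p1: opens ∋ x are {p1, p2, p3}; each meets A ∖ {p1}, so x IS a limit point.
  x = p2: opens ∋ x are {p2, p3}, {p1, p2, p3}; each meets A ∖ {p2}, so x IS a limit point.
  x = p3: open {p3} ∋ x has {p3} ∩ (A ∖ {p3}) = ∅, so x is NOT a limit point.
Collecting: A' = {p1, p2}.


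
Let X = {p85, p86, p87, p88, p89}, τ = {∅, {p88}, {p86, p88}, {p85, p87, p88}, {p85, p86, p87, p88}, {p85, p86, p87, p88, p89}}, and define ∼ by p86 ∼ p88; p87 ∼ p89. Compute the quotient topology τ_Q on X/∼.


X/∼ = {[p85], [p86=p88], [p87=p89]}; |τ_Q| = 3.

Equivalence classes: [p85], [p86=p88], [p87=p89].
Quotient map π: X → X/∼ sends p85 ↦ [p85], p86 ↦ [p86=p88], p87 ↦ [p87=p89], p88 ↦ [p86=p88], p89 ↦ [p87=p89].
For each subset V ⊆ X/∼, compute π^{-1}(V) ⊆ X and check whether π^{-1}(V) ∈ τ. V is open in τ_Q iff π^{-1}(V) ∈ τ.
  V = {}: π^{-1}(V) = ∅ ∈ τ ✓.
  V = {[p85]}: π^{-1}(V) = {p85} ∉ τ ✗.
  V = {[p86=p88]}: π^{-1}(V) = {p86, p88} ∈ τ ✓.
  V = {[p85], [p86=p88]}: π^{-1}(V) = {p85, p86, p88} ∉ τ ✗.
  V = {[p87=p89]}: π^{-1}(V) = {p87, p89} ∉ τ ✗.
  V = {[p85], [p87=p89]}: π^{-1}(V) = {p85, p87, p89} ∉ τ ✗.
  V = {[p86=p88], [p87=p89]}: π^{-1}(V) = {p86, p87, p88, p89} ∉ τ ✗.
  V = {[p85], [p86=p88], [p87=p89]}: π^{-1}(V) = {p85, p86, p87, p88, p89} ∈ τ ✓.
Open sets in the quotient: τ_Q = {{}, {[p86=p88]}, {[p85], [p86=p88], [p87=p89]}} (3 elements).


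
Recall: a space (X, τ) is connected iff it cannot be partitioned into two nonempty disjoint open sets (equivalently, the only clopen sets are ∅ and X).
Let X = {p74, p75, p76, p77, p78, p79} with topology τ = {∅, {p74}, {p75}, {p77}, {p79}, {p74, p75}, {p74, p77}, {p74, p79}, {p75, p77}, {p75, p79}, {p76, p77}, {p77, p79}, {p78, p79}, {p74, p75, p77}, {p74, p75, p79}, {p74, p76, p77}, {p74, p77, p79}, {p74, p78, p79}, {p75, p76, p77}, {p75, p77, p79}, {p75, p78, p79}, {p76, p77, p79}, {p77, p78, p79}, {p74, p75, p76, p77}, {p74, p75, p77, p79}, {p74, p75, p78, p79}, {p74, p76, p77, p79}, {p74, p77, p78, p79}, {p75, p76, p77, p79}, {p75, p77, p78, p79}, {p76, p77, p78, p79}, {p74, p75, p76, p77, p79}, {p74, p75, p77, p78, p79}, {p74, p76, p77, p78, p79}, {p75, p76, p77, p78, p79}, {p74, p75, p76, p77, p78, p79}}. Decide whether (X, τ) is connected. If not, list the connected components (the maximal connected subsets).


(X, τ) is disconnected; components = [{p74}, {p75}, {p76, p77}, {p78, p79}].

Find clopen sets (U ∈ τ with X ∖ U ∈ τ):
  U = ∅, X ∖ U = {p74, p75, p76, p77, p78, p79} — both open, so U is clopen.
  U = {p74}, X ∖ U = {p75, p76, p77, p78, p79} — both open, so U is clopen.
  U = {p75}, X ∖ U = {p74, p76, p77, p78, p79} — both open, so U is clopen.
  U = {p74, p75}, X ∖ U = {p76, p77, p78, p79} — both open, so U is clopen.
  U = {p76, p77}, X ∖ U = {p74, p75, p78, p79} — both open, so U is clopen.
  U = {p78, p79}, X ∖ U = {p74, p75, p76, p77} — both open, so U is clopen.
  U = {p74, p76, p77}, X ∖ U = {p75, p78, p79} — both open, so U is clopen.
  U = {p74, p78, p79}, X ∖ U = {p75, p76, p77} — both open, so U is clopen.
  U = {p75, p76, p77}, X ∖ U = {p74, p78, p79} — both open, so U is clopen.
  U = {p75, p78, p79}, X ∖ U = {p74, p76, p77} — both open, so U is clopen.
  U = {p74, p75, p76, p77}, X ∖ U = {p78, p79} — both open, so U is clopen.
  U = {p74, p75, p78, p79}, X ∖ U = {p76, p77} — both open, so U is clopen.
  U = {p76, p77, p78, p79}, X ∖ U = {p74, p75} — both open, so U is clopen.
  U = {p74, p76, p77, p78, p79}, X ∖ U = {p75} — both open, so U is clopen.
  U = {p75, p76, p77, p78, p79}, X ∖ U = {p74} — both open, so U is clopen.
  U = {p74, p75, p76, p77, p78, p79}, X ∖ U = ∅ — both open, so U is clopen.
Nontrivial clopen(s) exist: e.g. {p75, p76, p77, p78, p79}. So (X, τ) is disconnected.
Compute connected components by grouping points that agree on all clopens:
  component: {p74}
  component: {p75}
  component: {p76, p77}
  component: {p78, p79}


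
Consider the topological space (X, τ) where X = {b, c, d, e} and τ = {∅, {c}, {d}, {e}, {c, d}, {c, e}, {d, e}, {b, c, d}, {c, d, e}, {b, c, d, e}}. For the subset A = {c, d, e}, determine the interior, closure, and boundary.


int(A) = {c, d, e}, cl(A) = {b, c, d, e}, ∂A = {b}.

Closed sets in (X, τ) are complements of opens:
  closed(X, τ) = {∅, {b}, {e}, {b, c}, {b, d}, {b, e}, {b, c, d}, {b, c, e}, {b, d, e}, {b, c, d, e}}.
int(A) = ⋃ {U ∈ τ : U ⊆ A}. Opens contained in A: ∅, {c}, {d}, {e}, {c, d}, {c, e}, {d, e}, {c, d, e}.
Taking the union of these: int(A) = {c, d, e}.
cl(A) = ⋂ {C closed : A ⊆ C}. Closed sets containing A: {b, c, d, e}.
Intersecting these: cl(A) = {b, c, d, e}.
∂A = cl(A) ∖ int(A) = {b, c, d, e} ∖ {c, d, e} = {b}.


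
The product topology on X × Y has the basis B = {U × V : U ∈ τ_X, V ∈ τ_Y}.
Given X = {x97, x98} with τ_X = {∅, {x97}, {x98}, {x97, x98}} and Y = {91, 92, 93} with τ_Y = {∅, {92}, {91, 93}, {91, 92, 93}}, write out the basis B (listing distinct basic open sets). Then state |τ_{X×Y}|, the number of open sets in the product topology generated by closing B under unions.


Basis B = {∅ × ∅, {x97} × {92}, {x98} × {92}, {x97} × {91, 93}, {x97, x98} × {92}, {x98} × {91, 93}, {x97} × {91, 92, 93}, {x98} × {91, 92, 93}, {x97, x98} × {91, 93}, {x97, x98} × {91, 92, 93}}; |τ_{X×Y}| = 16.

Enumerate products U × V with U ∈ τ_X, V ∈ τ_Y (deduplicated):
  ∅ × ∅ = {} (∅)
  {x97} × {92} = {(x97,92)}
  {x98} × {92} = {(x98,92)}
  {x97} × {91, 93} = {(x97,91), (x97,93)}
  {x97, x98} × {92} = {(x97,92), (x98,92)}
  {x98} × {91, 93} = {(x98,91), (x98,93)}
  {x97} × {91, 92, 93} = {(x97,91), (x97,92), (x97,93)}
  {x98} × {91, 92, 93} = {(x98,91), (x98,92), (x98,93)}
  {x97, x98} × {91, 93} = {(x97,91), (x97,93), (x98,91), (x98,93)}
  {x97, x98} × {91, 92, 93} = {(x97,91), (x97,92), (x97,93), (x98,91), (x98,92), (x98,93)}
These 10 distinct sets form the basis B.
Close under arbitrary unions to get τ_{X×Y}; counting gives |τ_{X×Y}| = 16.


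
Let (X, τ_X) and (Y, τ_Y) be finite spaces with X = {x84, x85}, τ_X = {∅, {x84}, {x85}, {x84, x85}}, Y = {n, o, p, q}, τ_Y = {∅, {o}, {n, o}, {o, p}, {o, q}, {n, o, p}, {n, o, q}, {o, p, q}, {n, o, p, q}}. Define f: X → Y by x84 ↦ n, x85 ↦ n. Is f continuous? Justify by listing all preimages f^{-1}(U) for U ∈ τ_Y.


f IS continuous.

Compute f^{-1}(U) for each U ∈ τ_Y:
  U = ∅: f^{-1}(U) = ∅ ∈ τ_X ✓.
  U = {o}: f^{-1}(U) = ∅ ∈ τ_X ✓.
  U = {n, o}: f^{-1}(U) = {x84, x85} ∈ τ_X ✓.
  U = {o, p}: f^{-1}(U) = ∅ ∈ τ_X ✓.
  U = {o, q}: f^{-1}(U) = ∅ ∈ τ_X ✓.
  U = {n, o, p}: f^{-1}(U) = {x84, x85} ∈ τ_X ✓.
  U = {n, o, q}: f^{-1}(U) = {x84, x85} ∈ τ_X ✓.
  U = {o, p, q}: f^{-1}(U) = ∅ ∈ τ_X ✓.
  U = {n, o, p, q}: f^{-1}(U) = {x84, x85} ∈ τ_X ✓.
Every preimage lies in τ_X, so f IS continuous.


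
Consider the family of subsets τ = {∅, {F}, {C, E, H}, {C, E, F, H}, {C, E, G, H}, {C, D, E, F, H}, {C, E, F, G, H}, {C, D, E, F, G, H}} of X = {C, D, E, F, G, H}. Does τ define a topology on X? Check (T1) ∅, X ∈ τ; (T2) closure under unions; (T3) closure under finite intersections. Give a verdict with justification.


τ IS a topology on X.

Axiom (T1): ∅ ∈ τ? Yes; X ∈ τ? Yes.
Axiom (T2/T3): check pairwise unions and intersections of members of τ.
All pairwise intersections and unions checked — each lies in τ. Therefore τ satisfies (T1), (T2), (T3): it IS a topology on X.


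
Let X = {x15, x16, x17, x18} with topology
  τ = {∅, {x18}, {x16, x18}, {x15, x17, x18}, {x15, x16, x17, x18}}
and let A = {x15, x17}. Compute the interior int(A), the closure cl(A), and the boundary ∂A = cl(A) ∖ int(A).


int(A) = ∅, cl(A) = {x15, x17}, ∂A = {x15, x17}.

Closed sets in (X, τ) are complements of opens:
  closed(X, τ) = {∅, {x16}, {x15, x17}, {x15, x16, x17}, {x15, x16, x17, x18}}.
int(A) = ⋃ {U ∈ τ : U ⊆ A}. Opens contained in A: ∅.
Taking the union of these: int(A) = ∅.
cl(A) = ⋂ {C closed : A ⊆ C}. Closed sets containing A: {x15, x17}, {x15, x16, x17}, {x15, x16, x17, x18}.
Intersecting these: cl(A) = {x15, x17}.
∂A = cl(A) ∖ int(A) = {x15, x17} ∖ ∅ = {x15, x17}.


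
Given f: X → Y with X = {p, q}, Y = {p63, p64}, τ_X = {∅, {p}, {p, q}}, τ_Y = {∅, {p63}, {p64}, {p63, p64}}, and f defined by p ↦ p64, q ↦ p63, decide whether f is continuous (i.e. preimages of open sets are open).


f is NOT continuous.

Compute f^{-1}(U) for each U ∈ τ_Y:
  U = ∅: f^{-1}(U) = ∅ ∈ τ_X ✓.
  U = {p63}: f^{-1}(U) = {q} ∉ τ_X ✗.
  U = {p64}: f^{-1}(U) = {p} ∈ τ_X ✓.
  U = {p63, p64}: f^{-1}(U) = {p, q} ∈ τ_X ✓.
Found U = {p63} with f^{-1}(U) = {q} not in τ_X. Therefore f is NOT continuous.


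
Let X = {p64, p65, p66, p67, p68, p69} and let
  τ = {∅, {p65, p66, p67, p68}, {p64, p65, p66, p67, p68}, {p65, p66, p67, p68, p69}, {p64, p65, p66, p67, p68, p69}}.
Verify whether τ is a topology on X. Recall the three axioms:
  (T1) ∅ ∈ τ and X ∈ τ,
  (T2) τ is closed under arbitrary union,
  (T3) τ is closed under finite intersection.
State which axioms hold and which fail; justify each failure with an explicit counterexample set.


τ IS a topology on X.

Axiom (T1): ∅ ∈ τ? Yes; X ∈ τ? Yes.
Axiom (T2/T3): check pairwise unions and intersections of members of τ.
All pairwise intersections and unions checked — each lies in τ. Therefore τ satisfies (T1), (T2), (T3): it IS a topology on X.
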